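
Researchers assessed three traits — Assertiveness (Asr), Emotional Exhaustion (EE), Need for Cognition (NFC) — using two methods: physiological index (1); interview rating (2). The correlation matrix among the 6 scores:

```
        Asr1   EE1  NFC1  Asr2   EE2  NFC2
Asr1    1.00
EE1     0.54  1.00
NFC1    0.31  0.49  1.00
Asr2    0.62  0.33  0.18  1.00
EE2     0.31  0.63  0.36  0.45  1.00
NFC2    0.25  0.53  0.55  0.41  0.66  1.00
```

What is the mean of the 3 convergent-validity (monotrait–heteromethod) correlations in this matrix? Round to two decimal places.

0.60

Convergent values: 0.62, 0.63, 0.55; mean = 1.80/3 = 0.60.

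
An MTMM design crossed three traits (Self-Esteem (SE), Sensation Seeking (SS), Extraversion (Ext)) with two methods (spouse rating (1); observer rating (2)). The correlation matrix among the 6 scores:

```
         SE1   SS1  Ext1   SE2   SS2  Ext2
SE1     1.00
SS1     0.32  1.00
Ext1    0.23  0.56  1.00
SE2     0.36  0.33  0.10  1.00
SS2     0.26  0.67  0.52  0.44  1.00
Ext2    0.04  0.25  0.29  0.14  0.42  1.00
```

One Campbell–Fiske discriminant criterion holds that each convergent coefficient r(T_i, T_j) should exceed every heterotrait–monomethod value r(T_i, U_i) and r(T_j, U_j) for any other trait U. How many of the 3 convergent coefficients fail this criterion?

2

Checking each validity diagonal entry against its comparison values:
SE (methods 1·2): 0.36 vs {0.32, 0.44, 0.23, 0.14} → fail.
SS (methods 1·2): 0.67 vs {0.32, 0.44, 0.56, 0.42} → pass.
Ext (methods 1·2): 0.29 vs {0.23, 0.14, 0.56, 0.42} → fail.
2 of 3 fail.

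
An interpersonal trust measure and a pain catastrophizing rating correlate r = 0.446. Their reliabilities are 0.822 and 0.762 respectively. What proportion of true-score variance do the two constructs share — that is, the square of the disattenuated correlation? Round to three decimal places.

0.318

Disattenuated r = 0.446 / √(0.822 × 0.762) = 0.446 / 0.7914 = 0.5636.
Shared true-score variance = 0.5636² = 0.3176 ≈ 0.318.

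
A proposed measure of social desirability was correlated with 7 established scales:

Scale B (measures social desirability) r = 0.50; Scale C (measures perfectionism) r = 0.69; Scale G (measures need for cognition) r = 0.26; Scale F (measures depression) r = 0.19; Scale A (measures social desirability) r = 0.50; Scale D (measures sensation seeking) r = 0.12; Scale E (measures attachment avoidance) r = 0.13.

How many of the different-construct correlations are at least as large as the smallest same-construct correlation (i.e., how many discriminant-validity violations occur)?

1

Convergent (same construct = social desirability): Scale B, Scale A.
Smallest convergent = 0.50. Discriminant values: 0.69, 0.26, 0.19, 0.12, 0.13; count ≥ 0.50 → 1.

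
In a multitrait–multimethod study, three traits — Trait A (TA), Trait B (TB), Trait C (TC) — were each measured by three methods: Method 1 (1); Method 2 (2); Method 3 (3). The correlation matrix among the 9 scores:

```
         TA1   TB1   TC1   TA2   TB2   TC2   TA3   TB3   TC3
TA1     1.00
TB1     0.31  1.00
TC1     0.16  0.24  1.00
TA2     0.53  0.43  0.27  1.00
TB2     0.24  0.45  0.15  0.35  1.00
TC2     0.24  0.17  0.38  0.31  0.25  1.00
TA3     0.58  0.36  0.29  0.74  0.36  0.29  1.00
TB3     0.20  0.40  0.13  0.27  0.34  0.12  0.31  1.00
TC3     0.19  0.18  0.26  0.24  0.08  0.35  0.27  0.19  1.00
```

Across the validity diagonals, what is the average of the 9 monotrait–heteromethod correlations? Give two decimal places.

Convergent values: 0.53, 0.58, 0.74, 0.45, 0.40, 0.34, 0.38, 0.26, 0.35; mean = 4.03/9 = 0.45.

0.45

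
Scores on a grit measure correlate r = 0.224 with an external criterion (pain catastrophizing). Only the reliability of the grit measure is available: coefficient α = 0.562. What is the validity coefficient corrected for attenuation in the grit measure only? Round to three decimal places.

0.299

Single correction: r_c = r_obs / √r_xx = 0.224 / √0.562 = 0.224 / 0.7497 ≈ 0.299.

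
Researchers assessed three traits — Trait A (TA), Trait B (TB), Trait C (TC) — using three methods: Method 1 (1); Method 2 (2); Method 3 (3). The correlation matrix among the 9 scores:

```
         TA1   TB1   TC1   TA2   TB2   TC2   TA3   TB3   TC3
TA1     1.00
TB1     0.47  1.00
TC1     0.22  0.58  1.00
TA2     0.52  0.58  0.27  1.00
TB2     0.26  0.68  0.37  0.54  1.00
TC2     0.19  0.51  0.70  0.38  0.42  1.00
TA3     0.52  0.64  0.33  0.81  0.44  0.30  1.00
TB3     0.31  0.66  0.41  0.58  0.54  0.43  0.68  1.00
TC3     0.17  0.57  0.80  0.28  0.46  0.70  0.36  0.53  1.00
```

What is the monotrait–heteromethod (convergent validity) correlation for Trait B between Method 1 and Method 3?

Same trait (TB), different methods: r(TB1, TB3) = 0.66.

0.66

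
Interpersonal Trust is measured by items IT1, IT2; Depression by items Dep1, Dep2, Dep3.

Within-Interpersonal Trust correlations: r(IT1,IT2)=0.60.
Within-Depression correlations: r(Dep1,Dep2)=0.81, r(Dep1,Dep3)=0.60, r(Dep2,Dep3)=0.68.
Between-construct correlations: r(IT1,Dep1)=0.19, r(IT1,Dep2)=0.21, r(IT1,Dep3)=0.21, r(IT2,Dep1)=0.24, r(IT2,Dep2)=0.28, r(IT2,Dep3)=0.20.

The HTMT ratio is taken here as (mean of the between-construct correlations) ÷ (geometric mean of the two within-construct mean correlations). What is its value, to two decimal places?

0.34

Mean between = 1.33/6 = 0.2217.
Mean within-IT = 0.60/1 = 0.6000; mean within-Dep = 2.09/3 = 0.6967.
Geometric mean = √(0.6000 × 0.6967) = 0.6465.
HTMT = 0.2217 / 0.6465 = 0.34.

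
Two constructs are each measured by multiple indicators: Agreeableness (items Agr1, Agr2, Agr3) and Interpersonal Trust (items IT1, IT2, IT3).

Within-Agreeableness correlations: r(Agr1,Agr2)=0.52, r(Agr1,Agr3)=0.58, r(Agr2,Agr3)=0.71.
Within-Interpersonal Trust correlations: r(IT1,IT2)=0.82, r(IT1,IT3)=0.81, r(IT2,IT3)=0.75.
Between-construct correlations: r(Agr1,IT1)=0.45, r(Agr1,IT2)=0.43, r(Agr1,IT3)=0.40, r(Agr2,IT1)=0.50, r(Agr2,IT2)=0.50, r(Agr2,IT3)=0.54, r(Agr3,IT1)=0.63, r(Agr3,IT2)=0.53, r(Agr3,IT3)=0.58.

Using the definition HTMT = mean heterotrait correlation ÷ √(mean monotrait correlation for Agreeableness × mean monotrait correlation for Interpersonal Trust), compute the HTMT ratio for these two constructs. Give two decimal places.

0.73

Mean heterotrait r = 4.56/9 = 0.5067.
Mean within-Agr = 1.81/3 = 0.6033; mean within-IT = 2.38/3 = 0.7933.
Geometric mean = √(0.6033 × 0.7933) = 0.6918.
HTMT = 0.5067 / 0.6918 = 0.73.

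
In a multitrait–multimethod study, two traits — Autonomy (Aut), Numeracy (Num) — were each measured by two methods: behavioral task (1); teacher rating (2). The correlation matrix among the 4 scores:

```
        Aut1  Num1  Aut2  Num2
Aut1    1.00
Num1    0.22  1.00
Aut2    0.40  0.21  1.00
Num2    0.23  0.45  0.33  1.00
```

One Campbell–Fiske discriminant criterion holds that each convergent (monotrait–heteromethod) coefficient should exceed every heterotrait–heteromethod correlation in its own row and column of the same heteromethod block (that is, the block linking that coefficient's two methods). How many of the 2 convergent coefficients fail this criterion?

Each convergent coefficient versus the relevant comparison correlations:
Aut (methods 1·2): 0.40 vs {0.23, 0.21} → pass.
Num (methods 1·2): 0.45 vs {0.21, 0.23} → pass.
0 of 2 fail.

0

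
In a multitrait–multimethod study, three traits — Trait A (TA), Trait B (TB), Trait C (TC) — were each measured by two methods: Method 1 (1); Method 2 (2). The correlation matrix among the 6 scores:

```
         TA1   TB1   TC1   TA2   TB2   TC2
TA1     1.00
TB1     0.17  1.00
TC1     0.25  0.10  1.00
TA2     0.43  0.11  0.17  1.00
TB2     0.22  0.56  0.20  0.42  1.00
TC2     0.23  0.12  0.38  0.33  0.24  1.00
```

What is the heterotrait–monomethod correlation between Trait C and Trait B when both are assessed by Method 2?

0.24

Different traits, same method: r(TC2, TB2) = 0.24.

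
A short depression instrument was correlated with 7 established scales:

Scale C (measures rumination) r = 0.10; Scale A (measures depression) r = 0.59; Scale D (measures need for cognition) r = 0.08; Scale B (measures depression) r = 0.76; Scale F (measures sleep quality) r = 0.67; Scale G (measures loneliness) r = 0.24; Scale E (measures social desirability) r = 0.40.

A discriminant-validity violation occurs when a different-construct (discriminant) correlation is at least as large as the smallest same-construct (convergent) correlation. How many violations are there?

Convergent (same construct = depression): Scale A, Scale B.
Smallest convergent = 0.59. Discriminant values: 0.10, 0.08, 0.67, 0.24, 0.40; count ≥ 0.59 → 1.

1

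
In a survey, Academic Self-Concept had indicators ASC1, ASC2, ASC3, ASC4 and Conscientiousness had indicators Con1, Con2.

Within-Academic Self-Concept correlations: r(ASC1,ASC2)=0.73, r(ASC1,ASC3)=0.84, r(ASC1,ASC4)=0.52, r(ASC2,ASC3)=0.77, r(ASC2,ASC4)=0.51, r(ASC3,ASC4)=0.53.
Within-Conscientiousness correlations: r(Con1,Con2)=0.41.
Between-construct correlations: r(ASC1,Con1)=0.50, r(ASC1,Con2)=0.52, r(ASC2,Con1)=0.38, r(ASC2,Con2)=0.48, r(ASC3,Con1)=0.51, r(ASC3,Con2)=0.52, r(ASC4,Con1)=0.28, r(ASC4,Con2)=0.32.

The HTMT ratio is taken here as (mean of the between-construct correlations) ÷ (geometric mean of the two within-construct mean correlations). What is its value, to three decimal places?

0.850

Mean between = 3.51/8 = 0.4388.
Mean within-ASC = 3.90/6 = 0.6500; mean within-Con = 0.41/1 = 0.4100.
Geometric mean = √(0.6500 × 0.4100) = 0.5162.
HTMT = 0.4388 / 0.5162 = 0.850.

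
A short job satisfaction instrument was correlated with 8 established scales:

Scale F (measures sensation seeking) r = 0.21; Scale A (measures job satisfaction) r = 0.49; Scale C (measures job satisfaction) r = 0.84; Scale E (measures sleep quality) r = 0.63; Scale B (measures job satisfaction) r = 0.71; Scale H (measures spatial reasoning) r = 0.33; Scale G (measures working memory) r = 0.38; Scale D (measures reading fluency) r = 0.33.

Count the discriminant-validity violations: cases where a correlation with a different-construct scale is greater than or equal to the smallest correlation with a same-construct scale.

Convergent (same construct = job satisfaction): Scale A, Scale C, Scale B.
Smallest convergent = 0.49. Discriminant values: 0.21, 0.63, 0.33, 0.38, 0.33; count ≥ 0.49 → 1.

1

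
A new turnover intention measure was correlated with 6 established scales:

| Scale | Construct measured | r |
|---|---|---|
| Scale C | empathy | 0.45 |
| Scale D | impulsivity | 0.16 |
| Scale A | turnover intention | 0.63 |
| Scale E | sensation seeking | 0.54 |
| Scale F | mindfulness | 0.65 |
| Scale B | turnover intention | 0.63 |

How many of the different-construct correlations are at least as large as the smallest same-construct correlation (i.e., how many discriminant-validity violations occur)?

Convergent (same construct = turnover intention): Scale A, Scale B.
Smallest convergent = 0.63. Discriminant values: 0.45, 0.16, 0.54, 0.65; count ≥ 0.63 → 1.

1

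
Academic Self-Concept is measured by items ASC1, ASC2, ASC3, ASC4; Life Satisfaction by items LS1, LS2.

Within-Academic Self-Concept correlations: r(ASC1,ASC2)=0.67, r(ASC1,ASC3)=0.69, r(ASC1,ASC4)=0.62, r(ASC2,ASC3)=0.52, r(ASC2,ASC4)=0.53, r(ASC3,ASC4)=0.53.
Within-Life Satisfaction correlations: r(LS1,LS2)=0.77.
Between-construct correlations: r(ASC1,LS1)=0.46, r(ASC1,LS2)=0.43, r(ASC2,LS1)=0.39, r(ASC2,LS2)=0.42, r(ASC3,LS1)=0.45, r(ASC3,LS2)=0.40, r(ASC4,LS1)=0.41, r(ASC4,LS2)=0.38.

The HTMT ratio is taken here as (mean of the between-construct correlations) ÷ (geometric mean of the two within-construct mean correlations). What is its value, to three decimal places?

0.618

Between-construct mean = 3.34/8 = 0.4175.
Mean within-ASC = 3.56/6 = 0.5933; mean within-LS = 0.77/1 = 0.7700.
Geometric mean = √(0.5933 × 0.7700) = 0.6759.
HTMT = 0.4175 / 0.6759 = 0.618.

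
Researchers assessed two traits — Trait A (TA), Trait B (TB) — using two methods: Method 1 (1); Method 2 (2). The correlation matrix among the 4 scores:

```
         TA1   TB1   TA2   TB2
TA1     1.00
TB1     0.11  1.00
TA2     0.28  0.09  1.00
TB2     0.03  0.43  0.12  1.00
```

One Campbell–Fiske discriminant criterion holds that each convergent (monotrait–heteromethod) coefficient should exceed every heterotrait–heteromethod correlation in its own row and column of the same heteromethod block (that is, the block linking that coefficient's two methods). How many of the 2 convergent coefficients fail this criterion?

Checking each validity diagonal entry against its comparison values:
TA (methods 1·2): 0.28 vs {0.03, 0.09} → pass.
TB (methods 1·2): 0.43 vs {0.09, 0.03} → pass.
0 of 2 fail.

0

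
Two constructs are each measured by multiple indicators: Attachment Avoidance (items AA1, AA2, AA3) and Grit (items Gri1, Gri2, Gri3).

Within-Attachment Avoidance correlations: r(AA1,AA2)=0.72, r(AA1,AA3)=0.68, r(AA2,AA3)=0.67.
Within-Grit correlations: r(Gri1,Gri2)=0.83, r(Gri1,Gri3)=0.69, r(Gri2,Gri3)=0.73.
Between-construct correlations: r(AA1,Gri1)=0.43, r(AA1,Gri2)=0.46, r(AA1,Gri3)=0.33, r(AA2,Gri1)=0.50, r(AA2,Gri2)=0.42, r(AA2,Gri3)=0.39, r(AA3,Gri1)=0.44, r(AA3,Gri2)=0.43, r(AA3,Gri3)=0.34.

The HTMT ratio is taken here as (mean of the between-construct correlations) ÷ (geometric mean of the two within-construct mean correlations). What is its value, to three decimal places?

0.578

Mean heterotrait r = 3.74/9 = 0.4156.
Mean within-AA = 2.07/3 = 0.6900; mean within-Gri = 2.25/3 = 0.7500.
Geometric mean = √(0.6900 × 0.7500) = 0.7194.
HTMT = 0.4156 / 0.7194 = 0.578.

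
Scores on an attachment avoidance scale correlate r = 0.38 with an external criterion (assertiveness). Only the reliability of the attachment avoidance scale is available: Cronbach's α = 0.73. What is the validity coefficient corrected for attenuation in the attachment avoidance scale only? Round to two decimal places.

0.44

Single correction: r_c = r_obs / √r_xx = 0.38 / √0.73 = 0.38 / 0.8544 ≈ 0.44.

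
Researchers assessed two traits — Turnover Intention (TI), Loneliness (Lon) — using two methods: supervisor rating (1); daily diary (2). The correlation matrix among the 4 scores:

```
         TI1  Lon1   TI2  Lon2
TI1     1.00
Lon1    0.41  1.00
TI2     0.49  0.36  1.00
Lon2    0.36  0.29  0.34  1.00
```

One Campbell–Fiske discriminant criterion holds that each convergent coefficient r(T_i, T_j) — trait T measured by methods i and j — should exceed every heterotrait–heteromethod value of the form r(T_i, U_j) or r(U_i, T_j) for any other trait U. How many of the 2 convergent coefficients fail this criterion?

1

Checking each validity diagonal entry against its comparison values:
TI (methods 1·2): 0.49 vs {0.36, 0.36} → pass.
Lon (methods 1·2): 0.29 vs {0.36, 0.36} → fail.
1 of 2 fail.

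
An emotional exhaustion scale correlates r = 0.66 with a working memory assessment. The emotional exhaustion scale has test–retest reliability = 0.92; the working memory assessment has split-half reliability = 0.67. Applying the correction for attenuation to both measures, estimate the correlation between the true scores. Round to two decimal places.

0.84

r_true = r_obs / √(r_xx · r_yy) = 0.66 / √(0.92 × 0.67) = 0.66 / √0.6164 = 0.66 / 0.7851 ≈ 0.84.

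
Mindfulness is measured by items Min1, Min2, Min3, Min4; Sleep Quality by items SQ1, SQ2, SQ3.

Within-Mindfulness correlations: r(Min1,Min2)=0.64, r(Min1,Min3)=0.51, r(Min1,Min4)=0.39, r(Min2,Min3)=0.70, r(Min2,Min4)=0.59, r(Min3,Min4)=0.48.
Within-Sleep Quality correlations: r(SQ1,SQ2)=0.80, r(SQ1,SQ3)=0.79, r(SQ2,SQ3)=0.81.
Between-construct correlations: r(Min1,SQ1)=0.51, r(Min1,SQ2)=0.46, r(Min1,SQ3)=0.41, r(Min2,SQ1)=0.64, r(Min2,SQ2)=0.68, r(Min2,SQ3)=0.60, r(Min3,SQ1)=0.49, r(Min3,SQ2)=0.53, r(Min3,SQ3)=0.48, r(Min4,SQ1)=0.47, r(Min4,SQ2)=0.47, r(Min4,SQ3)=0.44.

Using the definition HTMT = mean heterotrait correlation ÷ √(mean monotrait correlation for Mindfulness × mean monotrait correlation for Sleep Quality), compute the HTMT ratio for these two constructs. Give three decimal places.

0.775

Mean between = 6.18/12 = 0.5150.
Mean within-Min = 3.31/6 = 0.5517; mean within-SQ = 2.40/3 = 0.8000.
Geometric mean = √(0.5517 × 0.8000) = 0.6643.
HTMT = 0.5150 / 0.6643 = 0.775.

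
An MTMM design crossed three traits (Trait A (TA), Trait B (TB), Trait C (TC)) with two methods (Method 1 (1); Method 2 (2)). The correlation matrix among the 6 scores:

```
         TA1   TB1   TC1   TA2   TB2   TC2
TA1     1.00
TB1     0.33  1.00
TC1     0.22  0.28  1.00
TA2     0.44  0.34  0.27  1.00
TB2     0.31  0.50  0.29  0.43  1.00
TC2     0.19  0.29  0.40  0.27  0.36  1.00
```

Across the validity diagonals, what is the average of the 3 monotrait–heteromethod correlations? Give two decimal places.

Convergent values: 0.44, 0.50, 0.40; mean = 1.34/3 = 0.45.

0.45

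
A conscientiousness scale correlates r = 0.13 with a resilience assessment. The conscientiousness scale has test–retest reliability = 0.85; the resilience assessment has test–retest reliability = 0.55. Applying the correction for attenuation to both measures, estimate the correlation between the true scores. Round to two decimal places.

0.19

r_true = r_obs / √(r_xx · r_yy) = 0.13 / √(0.85 × 0.55) = 0.13 / √0.4675 = 0.13 / 0.6837 ≈ 0.19.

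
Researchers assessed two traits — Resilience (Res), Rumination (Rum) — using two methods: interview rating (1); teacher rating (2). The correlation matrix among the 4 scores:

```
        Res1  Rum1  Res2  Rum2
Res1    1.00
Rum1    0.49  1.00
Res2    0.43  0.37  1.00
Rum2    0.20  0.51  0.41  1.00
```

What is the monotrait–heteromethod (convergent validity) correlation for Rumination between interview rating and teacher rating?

Same trait (Rum), different methods: r(Rum1, Rum2) = 0.51.

0.51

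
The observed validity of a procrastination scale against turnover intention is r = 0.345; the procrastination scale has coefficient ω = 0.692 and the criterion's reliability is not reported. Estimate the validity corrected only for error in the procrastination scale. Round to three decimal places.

0.415

Single correction: r_c = r_obs / √r_xx = 0.345 / √0.692 = 0.345 / 0.8319 ≈ 0.415.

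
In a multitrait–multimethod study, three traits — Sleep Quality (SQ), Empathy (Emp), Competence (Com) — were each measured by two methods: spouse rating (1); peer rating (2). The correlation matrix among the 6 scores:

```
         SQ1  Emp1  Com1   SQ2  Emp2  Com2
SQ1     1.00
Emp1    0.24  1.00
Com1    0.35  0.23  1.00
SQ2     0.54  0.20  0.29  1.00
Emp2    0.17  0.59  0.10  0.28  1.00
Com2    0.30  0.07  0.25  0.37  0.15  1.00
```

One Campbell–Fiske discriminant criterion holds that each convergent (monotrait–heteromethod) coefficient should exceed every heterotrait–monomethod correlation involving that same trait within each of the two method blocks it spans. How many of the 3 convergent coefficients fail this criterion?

Checking each validity diagonal entry against its comparison values:
SQ (methods 1·2): 0.54 vs {0.24, 0.28, 0.35, 0.37} → pass.
Emp (methods 1·2): 0.59 vs {0.24, 0.28, 0.23, 0.15} → pass.
Com (methods 1·2): 0.25 vs {0.35, 0.37, 0.23, 0.15} → fail.
1 of 3 fail.

1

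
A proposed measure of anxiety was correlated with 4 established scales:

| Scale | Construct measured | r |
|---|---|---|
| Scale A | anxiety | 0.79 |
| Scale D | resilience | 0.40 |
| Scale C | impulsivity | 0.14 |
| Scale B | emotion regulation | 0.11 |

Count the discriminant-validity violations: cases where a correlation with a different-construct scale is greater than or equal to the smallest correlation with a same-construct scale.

0

Convergent (same construct = anxiety): Scale A.
Smallest convergent = 0.79. Discriminant values: 0.40, 0.14, 0.11; count ≥ 0.79 → 0.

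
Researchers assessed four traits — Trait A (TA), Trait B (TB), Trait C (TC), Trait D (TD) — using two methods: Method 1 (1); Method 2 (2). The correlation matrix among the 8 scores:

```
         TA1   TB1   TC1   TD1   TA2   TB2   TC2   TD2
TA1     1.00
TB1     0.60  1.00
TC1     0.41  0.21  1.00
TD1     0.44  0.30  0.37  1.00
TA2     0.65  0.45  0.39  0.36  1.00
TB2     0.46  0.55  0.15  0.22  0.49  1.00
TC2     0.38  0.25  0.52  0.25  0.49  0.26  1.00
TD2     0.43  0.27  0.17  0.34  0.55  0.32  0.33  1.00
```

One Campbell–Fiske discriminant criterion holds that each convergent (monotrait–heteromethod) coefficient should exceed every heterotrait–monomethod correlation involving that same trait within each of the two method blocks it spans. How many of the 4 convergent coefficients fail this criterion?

2

Each convergent coefficient versus the relevant comparison correlations:
TA (methods 1·2): 0.65 vs {0.60, 0.49, 0.41, 0.49, 0.44, 0.55} → pass.
TB (methods 1·2): 0.55 vs {0.60, 0.49, 0.21, 0.26, 0.30, 0.32} → fail.
TC (methods 1·2): 0.52 vs {0.41, 0.49, 0.21, 0.26, 0.37, 0.33} → pass.
TD (methods 1·2): 0.34 vs {0.44, 0.55, 0.30, 0.32, 0.37, 0.33} → fail.
2 of 4 fail.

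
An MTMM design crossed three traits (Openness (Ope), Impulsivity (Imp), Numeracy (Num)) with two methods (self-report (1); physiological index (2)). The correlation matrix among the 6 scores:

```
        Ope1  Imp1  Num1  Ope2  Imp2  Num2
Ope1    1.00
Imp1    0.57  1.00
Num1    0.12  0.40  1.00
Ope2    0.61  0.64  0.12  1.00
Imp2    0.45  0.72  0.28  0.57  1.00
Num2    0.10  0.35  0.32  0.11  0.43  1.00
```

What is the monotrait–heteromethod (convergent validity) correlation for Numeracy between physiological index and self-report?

0.32

Same trait (Num), different methods: r(Num2, Num1) = 0.32.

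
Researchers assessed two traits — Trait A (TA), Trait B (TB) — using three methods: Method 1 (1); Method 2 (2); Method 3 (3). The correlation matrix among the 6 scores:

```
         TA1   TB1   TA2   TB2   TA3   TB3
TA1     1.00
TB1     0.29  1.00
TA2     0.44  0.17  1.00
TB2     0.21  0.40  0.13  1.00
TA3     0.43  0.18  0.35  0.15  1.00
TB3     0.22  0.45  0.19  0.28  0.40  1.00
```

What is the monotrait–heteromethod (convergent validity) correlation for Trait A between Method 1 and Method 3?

0.43

Same trait (TA), different methods: r(TA1, TA3) = 0.43.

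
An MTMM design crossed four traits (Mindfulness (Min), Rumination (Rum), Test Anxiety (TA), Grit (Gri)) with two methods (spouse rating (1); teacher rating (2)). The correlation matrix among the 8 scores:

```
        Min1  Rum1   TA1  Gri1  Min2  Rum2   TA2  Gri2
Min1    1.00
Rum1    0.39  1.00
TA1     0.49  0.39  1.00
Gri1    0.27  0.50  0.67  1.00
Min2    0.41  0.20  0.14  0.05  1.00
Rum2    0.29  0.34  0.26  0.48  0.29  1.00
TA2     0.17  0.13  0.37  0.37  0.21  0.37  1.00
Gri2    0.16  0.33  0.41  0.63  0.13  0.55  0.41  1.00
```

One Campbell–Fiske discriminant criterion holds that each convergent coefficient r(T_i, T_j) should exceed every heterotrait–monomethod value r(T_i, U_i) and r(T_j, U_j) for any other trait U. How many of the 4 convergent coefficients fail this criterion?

Each convergent coefficient versus the relevant comparison correlations:
Min (methods 1·2): 0.41 vs {0.39, 0.29, 0.49, 0.21, 0.27, 0.13} → fail.
Rum (methods 1·2): 0.34 vs {0.39, 0.29, 0.39, 0.37, 0.50, 0.55} → fail.
TA (methods 1·2): 0.37 vs {0.49, 0.21, 0.39, 0.37, 0.67, 0.41} → fail.
Gri (methods 1·2): 0.63 vs {0.27, 0.13, 0.50, 0.55, 0.67, 0.41} → fail.
4 of 4 fail.

4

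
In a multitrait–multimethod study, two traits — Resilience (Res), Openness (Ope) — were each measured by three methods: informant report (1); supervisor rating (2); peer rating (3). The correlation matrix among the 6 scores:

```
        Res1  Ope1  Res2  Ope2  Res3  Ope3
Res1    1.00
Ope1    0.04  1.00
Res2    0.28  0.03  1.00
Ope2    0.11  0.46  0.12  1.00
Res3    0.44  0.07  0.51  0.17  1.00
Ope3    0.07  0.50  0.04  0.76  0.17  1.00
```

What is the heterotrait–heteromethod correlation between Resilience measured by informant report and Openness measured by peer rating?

0.07

Different traits and methods: r(Res1, Ope3) = 0.07.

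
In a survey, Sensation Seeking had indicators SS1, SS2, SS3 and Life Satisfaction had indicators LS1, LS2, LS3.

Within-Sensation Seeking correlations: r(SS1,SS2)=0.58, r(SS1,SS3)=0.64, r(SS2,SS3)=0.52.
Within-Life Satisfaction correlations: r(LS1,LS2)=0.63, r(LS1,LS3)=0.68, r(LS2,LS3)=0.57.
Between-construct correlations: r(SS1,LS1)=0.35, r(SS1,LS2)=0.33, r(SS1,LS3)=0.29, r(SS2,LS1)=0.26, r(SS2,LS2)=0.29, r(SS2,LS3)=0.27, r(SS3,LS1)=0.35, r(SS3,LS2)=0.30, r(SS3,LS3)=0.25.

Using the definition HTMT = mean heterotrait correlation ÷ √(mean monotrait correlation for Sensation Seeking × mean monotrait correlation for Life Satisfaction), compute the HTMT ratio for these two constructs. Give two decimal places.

Mean heterotrait r = 2.69/9 = 0.2989.
Mean within-SS = 1.74/3 = 0.5800; mean within-LS = 1.88/3 = 0.6267.
Geometric mean = √(0.5800 × 0.6267) = 0.6029.
HTMT = 0.2989 / 0.6029 = 0.50.

0.50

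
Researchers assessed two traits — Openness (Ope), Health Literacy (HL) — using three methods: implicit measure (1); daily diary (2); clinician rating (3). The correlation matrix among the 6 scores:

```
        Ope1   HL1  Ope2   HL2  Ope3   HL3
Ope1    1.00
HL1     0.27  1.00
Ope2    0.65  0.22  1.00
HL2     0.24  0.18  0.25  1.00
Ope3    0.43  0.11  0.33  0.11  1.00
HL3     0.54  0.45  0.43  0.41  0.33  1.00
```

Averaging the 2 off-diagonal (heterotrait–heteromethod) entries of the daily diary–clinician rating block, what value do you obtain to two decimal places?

HTHM values (method 2 × method 3): 0.43, 0.11; mean = 0.54/2 = 0.27.

0.27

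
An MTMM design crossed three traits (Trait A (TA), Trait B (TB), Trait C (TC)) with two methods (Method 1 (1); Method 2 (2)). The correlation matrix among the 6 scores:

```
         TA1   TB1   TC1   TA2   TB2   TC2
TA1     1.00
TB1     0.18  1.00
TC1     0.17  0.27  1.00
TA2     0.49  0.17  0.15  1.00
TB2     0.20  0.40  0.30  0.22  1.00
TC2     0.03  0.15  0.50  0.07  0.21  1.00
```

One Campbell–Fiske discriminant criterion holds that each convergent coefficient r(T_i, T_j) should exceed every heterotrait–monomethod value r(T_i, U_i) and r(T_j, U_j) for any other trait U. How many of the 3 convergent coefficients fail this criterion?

Each convergent coefficient versus the relevant comparison correlations:
TA (methods 1·2): 0.49 vs {0.18, 0.22, 0.17, 0.07} → pass.
TB (methods 1·2): 0.40 vs {0.18, 0.22, 0.27, 0.21} → pass.
TC (methods 1·2): 0.50 vs {0.17, 0.07, 0.27, 0.21} → pass.
0 of 3 fail.

0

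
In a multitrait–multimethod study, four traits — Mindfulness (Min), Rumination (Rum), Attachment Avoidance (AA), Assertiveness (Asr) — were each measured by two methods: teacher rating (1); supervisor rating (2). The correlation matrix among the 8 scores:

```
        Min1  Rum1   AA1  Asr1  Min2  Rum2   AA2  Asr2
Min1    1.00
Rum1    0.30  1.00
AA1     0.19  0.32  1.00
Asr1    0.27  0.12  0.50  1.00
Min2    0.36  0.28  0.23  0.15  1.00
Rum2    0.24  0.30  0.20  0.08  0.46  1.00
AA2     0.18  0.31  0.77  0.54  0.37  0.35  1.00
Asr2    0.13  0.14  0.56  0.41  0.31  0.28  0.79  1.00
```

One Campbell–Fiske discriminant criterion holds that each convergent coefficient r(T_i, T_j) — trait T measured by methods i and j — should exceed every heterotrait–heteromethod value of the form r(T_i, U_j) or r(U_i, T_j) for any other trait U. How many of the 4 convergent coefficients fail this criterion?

2

Each convergent coefficient versus the relevant comparison correlations:
Min (methods 1·2): 0.36 vs {0.24, 0.28, 0.18, 0.23, 0.13, 0.15} → pass.
Rum (methods 1·2): 0.30 vs {0.28, 0.24, 0.31, 0.20, 0.14, 0.08} → fail.
AA (methods 1·2): 0.77 vs {0.23, 0.18, 0.20, 0.31, 0.56, 0.54} → pass.
Asr (methods 1·2): 0.41 vs {0.15, 0.13, 0.08, 0.14, 0.54, 0.56} → fail.
2 of 4 fail.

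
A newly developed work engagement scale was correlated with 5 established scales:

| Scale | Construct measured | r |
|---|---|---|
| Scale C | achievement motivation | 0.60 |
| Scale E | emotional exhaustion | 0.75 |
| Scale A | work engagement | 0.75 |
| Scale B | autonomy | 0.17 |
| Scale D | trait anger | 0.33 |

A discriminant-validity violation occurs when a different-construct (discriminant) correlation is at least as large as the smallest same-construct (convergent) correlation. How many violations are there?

Convergent (same construct = work engagement): Scale A.
Smallest convergent = 0.75. Discriminant values: 0.60, 0.75, 0.17, 0.33; count ≥ 0.75 → 1.

1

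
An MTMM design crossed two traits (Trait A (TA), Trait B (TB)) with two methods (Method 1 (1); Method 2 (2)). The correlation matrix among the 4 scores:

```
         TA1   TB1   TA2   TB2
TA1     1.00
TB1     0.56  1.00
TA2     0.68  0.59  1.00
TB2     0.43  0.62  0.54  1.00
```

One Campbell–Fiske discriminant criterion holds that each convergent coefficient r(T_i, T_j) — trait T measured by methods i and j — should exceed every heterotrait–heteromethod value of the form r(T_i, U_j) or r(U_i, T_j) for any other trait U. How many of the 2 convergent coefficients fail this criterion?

0

Convergent coefficients and their comparison sets:
TA (methods 1·2): 0.68 vs {0.43, 0.59} → pass.
TB (methods 1·2): 0.62 vs {0.59, 0.43} → pass.
0 of 2 fail.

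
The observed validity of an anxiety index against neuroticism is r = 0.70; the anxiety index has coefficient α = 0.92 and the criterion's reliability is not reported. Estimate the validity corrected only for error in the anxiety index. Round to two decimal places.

0.73

Single correction: r_c = r_obs / √r_xx = 0.70 / √0.92 = 0.70 / 0.9592 ≈ 0.73.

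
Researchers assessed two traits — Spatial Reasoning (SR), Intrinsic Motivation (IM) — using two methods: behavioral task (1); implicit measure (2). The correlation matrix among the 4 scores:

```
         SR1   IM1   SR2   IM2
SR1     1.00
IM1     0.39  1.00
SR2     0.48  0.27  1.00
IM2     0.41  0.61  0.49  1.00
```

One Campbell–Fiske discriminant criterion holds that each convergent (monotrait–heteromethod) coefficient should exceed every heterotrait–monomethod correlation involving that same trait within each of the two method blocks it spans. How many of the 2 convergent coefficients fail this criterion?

1

Convergent coefficients and their comparison sets:
SR (methods 1·2): 0.48 vs {0.39, 0.49} → fail.
IM (methods 1·2): 0.61 vs {0.39, 0.49} → pass.
1 of 2 fail.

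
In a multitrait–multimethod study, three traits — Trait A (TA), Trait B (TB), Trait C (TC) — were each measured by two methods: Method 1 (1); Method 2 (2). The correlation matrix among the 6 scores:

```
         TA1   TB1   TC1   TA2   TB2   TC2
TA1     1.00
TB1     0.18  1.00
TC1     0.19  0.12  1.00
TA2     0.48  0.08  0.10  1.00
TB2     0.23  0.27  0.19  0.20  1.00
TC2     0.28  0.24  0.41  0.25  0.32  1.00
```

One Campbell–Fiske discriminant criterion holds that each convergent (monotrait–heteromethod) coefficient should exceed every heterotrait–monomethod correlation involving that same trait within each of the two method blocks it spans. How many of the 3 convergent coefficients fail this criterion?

Checking each validity diagonal entry against its comparison values:
TA (methods 1·2): 0.48 vs {0.18, 0.20, 0.19, 0.25} → pass.
TB (methods 1·2): 0.27 vs {0.18, 0.20, 0.12, 0.32} → fail.
TC (methods 1·2): 0.41 vs {0.19, 0.25, 0.12, 0.32} → pass.
1 of 3 fail.

1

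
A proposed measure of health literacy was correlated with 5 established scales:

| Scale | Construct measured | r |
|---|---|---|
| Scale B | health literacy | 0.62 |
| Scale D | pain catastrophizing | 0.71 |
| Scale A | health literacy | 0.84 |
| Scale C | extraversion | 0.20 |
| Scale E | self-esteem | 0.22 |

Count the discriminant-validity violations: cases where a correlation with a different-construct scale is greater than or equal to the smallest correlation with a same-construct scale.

Convergent (same construct = health literacy): Scale B, Scale A.
Smallest convergent = 0.62. Discriminant values: 0.71, 0.20, 0.22; count ≥ 0.62 → 1.

1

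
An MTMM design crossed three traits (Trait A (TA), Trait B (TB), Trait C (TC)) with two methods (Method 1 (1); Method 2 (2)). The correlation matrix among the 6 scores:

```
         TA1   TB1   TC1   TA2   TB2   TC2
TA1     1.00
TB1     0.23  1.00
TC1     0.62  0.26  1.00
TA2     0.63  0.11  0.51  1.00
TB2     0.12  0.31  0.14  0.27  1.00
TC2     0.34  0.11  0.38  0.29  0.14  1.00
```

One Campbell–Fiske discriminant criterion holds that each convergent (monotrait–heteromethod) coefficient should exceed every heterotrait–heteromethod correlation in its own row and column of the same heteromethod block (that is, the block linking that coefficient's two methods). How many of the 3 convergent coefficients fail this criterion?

1

Checking each validity diagonal entry against its comparison values:
TA (methods 1·2): 0.63 vs {0.12, 0.11, 0.34, 0.51} → pass.
TB (methods 1·2): 0.31 vs {0.11, 0.12, 0.11, 0.14} → pass.
TC (methods 1·2): 0.38 vs {0.51, 0.34, 0.14, 0.11} → fail.
1 of 3 fail.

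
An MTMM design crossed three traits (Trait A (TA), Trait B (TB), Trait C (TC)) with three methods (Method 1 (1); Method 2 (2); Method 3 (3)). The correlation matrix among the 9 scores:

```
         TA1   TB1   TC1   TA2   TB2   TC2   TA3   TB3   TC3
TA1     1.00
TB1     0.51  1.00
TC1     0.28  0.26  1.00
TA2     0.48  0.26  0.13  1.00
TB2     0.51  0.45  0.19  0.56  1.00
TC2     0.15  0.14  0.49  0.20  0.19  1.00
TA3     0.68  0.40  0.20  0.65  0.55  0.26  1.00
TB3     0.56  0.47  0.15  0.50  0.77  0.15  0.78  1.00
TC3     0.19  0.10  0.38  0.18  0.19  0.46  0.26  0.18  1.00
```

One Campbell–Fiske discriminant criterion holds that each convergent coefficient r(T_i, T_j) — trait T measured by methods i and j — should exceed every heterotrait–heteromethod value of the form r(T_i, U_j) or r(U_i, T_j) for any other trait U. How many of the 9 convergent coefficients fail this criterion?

Checking each validity diagonal entry against its comparison values:
TA (methods 1·2): 0.48 vs {0.51, 0.26, 0.15, 0.13} → fail.
TA (methods 1·3): 0.68 vs {0.56, 0.40, 0.19, 0.20} → pass.
TA (methods 2·3): 0.65 vs {0.50, 0.55, 0.18, 0.26} → pass.
TB (methods 1·2): 0.45 vs {0.26, 0.51, 0.14, 0.19} → fail.
TB (methods 1·3): 0.47 vs {0.40, 0.56, 0.10, 0.15} → fail.
TB (methods 2·3): 0.77 vs {0.55, 0.50, 0.19, 0.15} → pass.
TC (methods 1·2): 0.49 vs {0.13, 0.15, 0.19, 0.14} → pass.
TC (methods 1·3): 0.38 vs {0.20, 0.19, 0.15, 0.10} → pass.
TC (methods 2·3): 0.46 vs {0.26, 0.18, 0.15, 0.19} → pass.
3 of 9 fail.

3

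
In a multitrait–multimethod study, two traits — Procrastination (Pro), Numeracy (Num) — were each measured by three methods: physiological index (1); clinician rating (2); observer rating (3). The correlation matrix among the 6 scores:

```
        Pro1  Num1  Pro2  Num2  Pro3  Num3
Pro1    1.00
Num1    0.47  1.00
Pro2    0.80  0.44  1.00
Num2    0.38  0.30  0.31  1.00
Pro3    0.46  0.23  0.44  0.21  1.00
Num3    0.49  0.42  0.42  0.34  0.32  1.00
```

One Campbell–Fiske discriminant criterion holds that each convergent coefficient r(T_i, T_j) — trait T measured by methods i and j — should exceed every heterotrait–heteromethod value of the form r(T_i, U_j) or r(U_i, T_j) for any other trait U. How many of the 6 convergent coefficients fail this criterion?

4

Each convergent coefficient versus the relevant comparison correlations:
Pro (methods 1·2): 0.80 vs {0.38, 0.44} → pass.
Pro (methods 1·3): 0.46 vs {0.49, 0.23} → fail.
Pro (methods 2·3): 0.44 vs {0.42, 0.21} → pass.
Num (methods 1·2): 0.30 vs {0.44, 0.38} → fail.
Num (methods 1·3): 0.42 vs {0.23, 0.49} → fail.
Num (methods 2·3): 0.34 vs {0.21, 0.42} → fail.
4 of 6 fail.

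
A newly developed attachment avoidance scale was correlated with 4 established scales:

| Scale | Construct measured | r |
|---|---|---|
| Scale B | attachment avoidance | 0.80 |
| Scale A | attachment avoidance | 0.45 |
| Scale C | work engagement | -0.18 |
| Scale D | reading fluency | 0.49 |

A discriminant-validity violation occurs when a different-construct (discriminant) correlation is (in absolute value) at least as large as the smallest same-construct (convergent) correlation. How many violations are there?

Convergent (same construct = attachment avoidance): Scale B, Scale A.
Smallest convergent = 0.45. Discriminant |r|: 0.18, 0.49; count ≥ 0.45 → 1.

1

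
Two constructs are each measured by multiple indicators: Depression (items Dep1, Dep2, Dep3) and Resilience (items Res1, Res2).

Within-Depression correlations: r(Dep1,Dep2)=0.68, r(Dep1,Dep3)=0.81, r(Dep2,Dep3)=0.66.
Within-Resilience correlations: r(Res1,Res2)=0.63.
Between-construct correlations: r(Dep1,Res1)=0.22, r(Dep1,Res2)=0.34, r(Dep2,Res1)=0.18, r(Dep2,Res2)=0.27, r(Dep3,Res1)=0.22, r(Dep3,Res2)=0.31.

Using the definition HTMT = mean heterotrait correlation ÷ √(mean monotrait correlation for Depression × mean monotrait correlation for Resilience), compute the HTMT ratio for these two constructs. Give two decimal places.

Mean between = 1.54/6 = 0.2567.
Mean within-Dep = 2.15/3 = 0.7167; mean within-Res = 0.63/1 = 0.6300.
Geometric mean = √(0.7167 × 0.6300) = 0.6720.
HTMT = 0.2567 / 0.6720 = 0.38.

0.38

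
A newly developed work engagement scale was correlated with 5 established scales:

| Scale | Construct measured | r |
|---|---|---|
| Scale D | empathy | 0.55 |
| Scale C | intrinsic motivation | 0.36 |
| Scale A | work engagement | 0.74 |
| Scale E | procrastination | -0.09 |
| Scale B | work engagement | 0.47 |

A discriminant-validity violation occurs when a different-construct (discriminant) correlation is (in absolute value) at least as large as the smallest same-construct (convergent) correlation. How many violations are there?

Convergent (same construct = work engagement): Scale A, Scale B.
Smallest convergent = 0.47. Discriminant |r|: 0.55, 0.36, 0.09; count ≥ 0.47 → 1.

1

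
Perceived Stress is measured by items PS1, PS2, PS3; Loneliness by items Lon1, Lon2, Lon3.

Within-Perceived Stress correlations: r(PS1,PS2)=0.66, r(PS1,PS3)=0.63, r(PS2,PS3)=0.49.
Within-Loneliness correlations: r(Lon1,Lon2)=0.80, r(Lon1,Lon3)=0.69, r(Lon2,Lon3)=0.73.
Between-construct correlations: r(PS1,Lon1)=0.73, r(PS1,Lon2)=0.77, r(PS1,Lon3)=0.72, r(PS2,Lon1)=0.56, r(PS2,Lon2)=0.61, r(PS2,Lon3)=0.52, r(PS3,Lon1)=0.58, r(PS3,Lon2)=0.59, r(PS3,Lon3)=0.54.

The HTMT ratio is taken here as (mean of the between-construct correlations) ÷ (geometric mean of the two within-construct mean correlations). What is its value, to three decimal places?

Mean heterotrait r = 5.62/9 = 0.6244.
Mean within-PS = 1.78/3 = 0.5933; mean within-Lon = 2.22/3 = 0.7400.
Geometric mean = √(0.5933 × 0.7400) = 0.6626.
HTMT = 0.6244 / 0.6626 = 0.942.

0.942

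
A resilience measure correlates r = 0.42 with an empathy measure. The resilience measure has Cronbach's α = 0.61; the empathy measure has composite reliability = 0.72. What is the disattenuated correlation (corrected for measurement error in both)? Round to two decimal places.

0.63

r_true = r_obs / √(r_xx · r_yy) = 0.42 / √(0.61 × 0.72) = 0.42 / √0.4392 = 0.42 / 0.6627 ≈ 0.63.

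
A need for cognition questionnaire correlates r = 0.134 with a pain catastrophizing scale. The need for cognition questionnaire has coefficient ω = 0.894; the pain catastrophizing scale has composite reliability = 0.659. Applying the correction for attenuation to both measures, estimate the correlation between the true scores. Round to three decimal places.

0.175

r_true = r_obs / √(r_xx · r_yy) = 0.134 / √(0.894 × 0.659) = 0.134 / √0.589146 = 0.134 / 0.7676 ≈ 0.175.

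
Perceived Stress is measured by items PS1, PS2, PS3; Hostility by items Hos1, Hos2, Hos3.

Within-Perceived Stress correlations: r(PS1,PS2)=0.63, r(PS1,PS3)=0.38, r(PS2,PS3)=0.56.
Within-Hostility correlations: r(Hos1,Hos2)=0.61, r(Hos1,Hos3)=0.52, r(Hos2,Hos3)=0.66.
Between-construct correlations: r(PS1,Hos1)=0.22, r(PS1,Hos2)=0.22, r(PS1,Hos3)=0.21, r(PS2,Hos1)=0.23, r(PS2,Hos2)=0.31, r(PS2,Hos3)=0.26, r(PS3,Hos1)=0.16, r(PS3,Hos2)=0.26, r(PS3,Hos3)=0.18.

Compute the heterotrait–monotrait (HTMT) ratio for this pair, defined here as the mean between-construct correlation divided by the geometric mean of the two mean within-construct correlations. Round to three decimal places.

Between-construct mean = 2.05/9 = 0.2278.
Mean within-PS = 1.57/3 = 0.5233; mean within-Hos = 1.79/3 = 0.5967.
Geometric mean = √(0.5233 × 0.5967) = 0.5588.
HTMT = 0.2278 / 0.5588 = 0.408.

0.408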